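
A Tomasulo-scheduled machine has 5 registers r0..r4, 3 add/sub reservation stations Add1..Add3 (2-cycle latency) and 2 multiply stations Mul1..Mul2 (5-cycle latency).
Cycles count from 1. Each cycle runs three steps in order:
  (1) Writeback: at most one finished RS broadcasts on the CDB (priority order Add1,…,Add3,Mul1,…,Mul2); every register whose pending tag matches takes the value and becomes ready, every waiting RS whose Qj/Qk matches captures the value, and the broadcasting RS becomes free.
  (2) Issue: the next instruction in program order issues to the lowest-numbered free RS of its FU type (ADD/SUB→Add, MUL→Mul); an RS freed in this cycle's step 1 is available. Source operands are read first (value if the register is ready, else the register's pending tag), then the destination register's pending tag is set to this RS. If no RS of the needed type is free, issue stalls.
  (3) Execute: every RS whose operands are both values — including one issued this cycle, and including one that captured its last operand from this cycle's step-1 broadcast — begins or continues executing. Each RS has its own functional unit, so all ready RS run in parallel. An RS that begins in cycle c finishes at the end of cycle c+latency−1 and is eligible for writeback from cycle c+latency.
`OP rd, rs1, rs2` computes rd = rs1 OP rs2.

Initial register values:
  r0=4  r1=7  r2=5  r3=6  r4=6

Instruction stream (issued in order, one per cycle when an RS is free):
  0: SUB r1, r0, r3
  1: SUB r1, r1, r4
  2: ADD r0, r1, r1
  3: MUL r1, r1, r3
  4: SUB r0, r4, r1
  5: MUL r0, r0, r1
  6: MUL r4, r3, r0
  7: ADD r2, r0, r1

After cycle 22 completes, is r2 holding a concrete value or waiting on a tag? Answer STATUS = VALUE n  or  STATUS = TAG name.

c1: issue SUB r1<-Add1 | r0:4,r1:Add1,r2:5,r3:6,r4:6
c2: issue SUB r1<-Add2 | r0:4,r1:Add2,r2:5,r3:6,r4:6
c3: CDB Add1=-2; issue ADD r0<-Add1 | r0:Add1,r1:Add2,r2:5,r3:6,r4:6
c4: issue MUL r1<-Mul1 | r0:Add1,r1:Mul1,r2:5,r3:6,r4:6
c5: CDB Add2=-8; issue SUB r0<-Add2 | r0:Add2,r1:Mul1,r2:5,r3:6,r4:6
c6: issue MUL r0<-Mul2 | r0:Mul2,r1:Mul1,r2:5,r3:6,r4:6
c7: CDB Add1=-16; stall | r0:Mul2,r1:Mul1,r2:5,r3:6,r4:6
c8: stall | r0:Mul2,r1:Mul1,r2:5,r3:6,r4:6
c9: stall | r0:Mul2,r1:Mul1,r2:5,r3:6,r4:6
c10: CDB Mul1=-48; issue MUL r4<-Mul1 | r0:Mul2,r1:-48,r2:5,r3:6,r4:Mul1
c11: issue ADD r2<-Add1 | r0:Mul2,r1:-48,r2:Add1,r3:6,r4:Mul1
c12: CDB Add2=54 | r0:Mul2,r1:-48,r2:Add1,r3:6,r4:Mul1
c13: - | r0:Mul2,r1:-48,r2:Add1,r3:6,r4:Mul1
c14: - | r0:Mul2,r1:-48,r2:Add1,r3:6,r4:Mul1
c15: - | r0:Mul2,r1:-48,r2:Add1,r3:6,r4:Mul1
c16: - | r0:Mul2,r1:-48,r2:Add1,r3:6,r4:Mul1
c17: CDB Mul2=-2592 | r0:-2592,r1:-48,r2:Add1,r3:6,r4:Mul1
c18: - | r0:-2592,r1:-48,r2:Add1,r3:6,r4:Mul1
c19: CDB Add1=-2640 | r0:-2592,r1:-48,r2:-2640,r3:6,r4:Mul1
c20: - | r0:-2592,r1:-48,r2:-2640,r3:6,r4:Mul1
c21: - | r0:-2592,r1:-48,r2:-2640,r3:6,r4:Mul1
c22: CDB Mul1=-15552 | r0:-2592,r1:-48,r2:-2640,r3:6,r4:-15552

STATUS = VALUE -2640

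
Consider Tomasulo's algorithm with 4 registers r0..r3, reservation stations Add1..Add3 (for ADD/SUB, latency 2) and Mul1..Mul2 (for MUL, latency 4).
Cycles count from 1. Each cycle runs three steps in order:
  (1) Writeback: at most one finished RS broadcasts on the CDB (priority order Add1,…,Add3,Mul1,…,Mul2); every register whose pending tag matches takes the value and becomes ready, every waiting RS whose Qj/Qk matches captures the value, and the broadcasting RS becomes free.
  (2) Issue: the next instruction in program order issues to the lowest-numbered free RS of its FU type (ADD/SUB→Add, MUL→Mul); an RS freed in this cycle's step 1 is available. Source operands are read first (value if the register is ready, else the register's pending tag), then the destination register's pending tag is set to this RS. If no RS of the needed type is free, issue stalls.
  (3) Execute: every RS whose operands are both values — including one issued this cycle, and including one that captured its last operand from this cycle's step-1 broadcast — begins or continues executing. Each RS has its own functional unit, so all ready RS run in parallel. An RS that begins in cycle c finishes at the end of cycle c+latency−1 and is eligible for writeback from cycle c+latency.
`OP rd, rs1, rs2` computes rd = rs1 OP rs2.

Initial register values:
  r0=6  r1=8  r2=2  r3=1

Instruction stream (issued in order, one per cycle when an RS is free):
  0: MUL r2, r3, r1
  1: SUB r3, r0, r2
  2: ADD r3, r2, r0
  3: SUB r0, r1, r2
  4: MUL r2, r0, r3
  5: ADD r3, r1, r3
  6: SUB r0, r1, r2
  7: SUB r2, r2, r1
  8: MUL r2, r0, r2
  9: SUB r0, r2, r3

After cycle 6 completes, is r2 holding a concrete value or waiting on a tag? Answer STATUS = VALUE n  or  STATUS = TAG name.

cycle 1: issue MUL r2<-Mul1 // r0:6,r1:8,r2:Mul1,r3:1
cycle 2: issue SUB r3<-Add1 // r0:6,r1:8,r2:Mul1,r3:Add1
cycle 3: issue ADD r3<-Add2 // r0:6,r1:8,r2:Mul1,r3:Add2
cycle 4: issue SUB r0<-Add3 // r0:Add3,r1:8,r2:Mul1,r3:Add2
cycle 5: CDB Mul1=8; issue MUL r2<-Mul1 // r0:Add3,r1:8,r2:Mul1,r3:Add2
cycle 6: stall // r0:Add3,r1:8,r2:Mul1,r3:Add2

STATUS = TAG Mul1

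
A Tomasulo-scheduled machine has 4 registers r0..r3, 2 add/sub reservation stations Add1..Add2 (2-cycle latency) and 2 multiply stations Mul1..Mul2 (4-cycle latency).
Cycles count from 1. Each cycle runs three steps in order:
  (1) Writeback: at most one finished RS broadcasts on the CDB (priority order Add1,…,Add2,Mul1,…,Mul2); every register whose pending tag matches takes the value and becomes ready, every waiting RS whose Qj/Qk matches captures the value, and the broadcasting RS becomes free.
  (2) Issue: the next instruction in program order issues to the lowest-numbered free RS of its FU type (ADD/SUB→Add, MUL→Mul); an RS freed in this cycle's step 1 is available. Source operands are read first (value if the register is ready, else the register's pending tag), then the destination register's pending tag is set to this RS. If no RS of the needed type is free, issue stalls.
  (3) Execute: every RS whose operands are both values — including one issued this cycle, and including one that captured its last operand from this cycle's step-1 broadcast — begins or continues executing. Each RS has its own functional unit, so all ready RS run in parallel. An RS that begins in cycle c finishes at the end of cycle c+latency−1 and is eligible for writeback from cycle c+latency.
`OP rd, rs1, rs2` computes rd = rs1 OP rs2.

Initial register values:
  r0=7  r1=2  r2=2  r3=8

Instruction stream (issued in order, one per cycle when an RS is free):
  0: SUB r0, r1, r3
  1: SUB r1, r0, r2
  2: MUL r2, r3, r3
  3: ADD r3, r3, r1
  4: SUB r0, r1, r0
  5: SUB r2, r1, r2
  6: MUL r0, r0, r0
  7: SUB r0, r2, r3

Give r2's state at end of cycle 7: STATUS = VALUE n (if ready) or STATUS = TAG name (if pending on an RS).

c1: issue SUB r0<-Add1 | r0:Add1,r1:2,r2:2,r3:8
c2: issue SUB r1<-Add2 | r0:Add1,r1:Add2,r2:2,r3:8
c3: CDB Add1=-6; issue MUL r2<-Mul1 | r0:-6,r1:Add2,r2:Mul1,r3:8
c4: issue ADD r3<-Add1 | r0:-6,r1:Add2,r2:Mul1,r3:Add1
c5: CDB Add2=-8; issue SUB r0<-Add2 | r0:Add2,r1:-8,r2:Mul1,r3:Add1
c6: stall | r0:Add2,r1:-8,r2:Mul1,r3:Add1
c7: CDB Add1=0; issue SUB r2<-Add1 | r0:Add2,r1:-8,r2:Add1,r3:0

STATUS = TAG Add1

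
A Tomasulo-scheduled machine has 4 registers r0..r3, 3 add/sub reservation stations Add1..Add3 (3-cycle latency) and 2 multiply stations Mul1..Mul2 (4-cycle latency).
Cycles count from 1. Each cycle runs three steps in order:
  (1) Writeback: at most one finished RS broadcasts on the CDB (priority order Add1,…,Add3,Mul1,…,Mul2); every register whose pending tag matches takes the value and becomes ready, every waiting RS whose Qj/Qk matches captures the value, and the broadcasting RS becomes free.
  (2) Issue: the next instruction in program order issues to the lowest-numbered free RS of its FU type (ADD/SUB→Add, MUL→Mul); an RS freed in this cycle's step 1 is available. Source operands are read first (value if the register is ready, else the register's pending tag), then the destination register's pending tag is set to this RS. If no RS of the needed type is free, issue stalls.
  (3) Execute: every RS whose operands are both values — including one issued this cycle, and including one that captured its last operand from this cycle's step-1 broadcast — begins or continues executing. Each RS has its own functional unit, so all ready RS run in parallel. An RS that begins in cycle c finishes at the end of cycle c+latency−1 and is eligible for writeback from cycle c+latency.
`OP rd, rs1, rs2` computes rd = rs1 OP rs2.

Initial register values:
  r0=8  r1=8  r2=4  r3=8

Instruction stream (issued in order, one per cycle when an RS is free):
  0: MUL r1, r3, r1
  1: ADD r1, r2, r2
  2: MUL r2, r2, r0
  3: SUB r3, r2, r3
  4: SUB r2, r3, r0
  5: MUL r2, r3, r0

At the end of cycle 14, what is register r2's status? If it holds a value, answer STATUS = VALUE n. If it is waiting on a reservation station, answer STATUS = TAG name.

STATUS = VALUE 192

cycle 1: issue MUL r1<-Mul1 // r0:8,r1:Mul1,r2:4,r3:8
cycle 2: issue ADD r1<-Add1 // r0:8,r1:Add1,r2:4,r3:8
cycle 3: issue MUL r2<-Mul2 // r0:8,r1:Add1,r2:Mul2,r3:8
cycle 4: issue SUB r3<-Add2 // r0:8,r1:Add1,r2:Mul2,r3:Add2
cycle 5: CDB Add1=8; issue SUB r2<-Add1 // r0:8,r1:8,r2:Add1,r3:Add2
cycle 6: CDB Mul1=64; issue MUL r2<-Mul1 // r0:8,r1:8,r2:Mul1,r3:Add2
cycle 7: CDB Mul2=32 // r0:8,r1:8,r2:Mul1,r3:Add2
cycle 8: - // r0:8,r1:8,r2:Mul1,r3:Add2
cycle 9: - // r0:8,r1:8,r2:Mul1,r3:Add2
cycle 10: CDB Add2=24 // r0:8,r1:8,r2:Mul1,r3:24
cycle 11: - // r0:8,r1:8,r2:Mul1,r3:24
cycle 12: - // r0:8,r1:8,r2:Mul1,r3:24
cycle 13: CDB Add1=16 // r0:8,r1:8,r2:Mul1,r3:24
cycle 14: CDB Mul1=192 // r0:8,r1:8,r2:192,r3:24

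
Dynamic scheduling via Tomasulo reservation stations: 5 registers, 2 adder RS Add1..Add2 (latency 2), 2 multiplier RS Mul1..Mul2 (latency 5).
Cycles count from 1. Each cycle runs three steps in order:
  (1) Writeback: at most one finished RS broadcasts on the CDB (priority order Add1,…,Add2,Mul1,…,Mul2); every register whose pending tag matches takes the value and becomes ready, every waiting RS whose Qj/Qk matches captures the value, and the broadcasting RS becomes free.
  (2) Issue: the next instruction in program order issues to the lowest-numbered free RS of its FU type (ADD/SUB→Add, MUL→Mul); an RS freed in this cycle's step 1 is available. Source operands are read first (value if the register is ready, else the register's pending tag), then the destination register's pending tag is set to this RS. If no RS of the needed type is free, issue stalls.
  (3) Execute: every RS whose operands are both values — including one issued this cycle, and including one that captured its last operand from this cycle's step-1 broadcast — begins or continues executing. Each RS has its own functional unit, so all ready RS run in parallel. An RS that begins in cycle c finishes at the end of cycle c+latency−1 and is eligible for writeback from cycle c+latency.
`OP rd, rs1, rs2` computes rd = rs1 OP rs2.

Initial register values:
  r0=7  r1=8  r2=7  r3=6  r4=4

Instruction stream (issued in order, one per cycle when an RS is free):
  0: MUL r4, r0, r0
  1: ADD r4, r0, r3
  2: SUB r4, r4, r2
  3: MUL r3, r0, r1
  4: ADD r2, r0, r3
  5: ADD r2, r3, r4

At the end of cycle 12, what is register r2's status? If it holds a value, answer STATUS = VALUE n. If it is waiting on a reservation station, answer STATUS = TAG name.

cycle 1: issue MUL r4<-Mul1 // r0:7,r1:8,r2:7,r3:6,r4:Mul1
cycle 2: issue ADD r4<-Add1 // r0:7,r1:8,r2:7,r3:6,r4:Add1
cycle 3: issue SUB r4<-Add2 // r0:7,r1:8,r2:7,r3:6,r4:Add2
cycle 4: CDB Add1=13; issue MUL r3<-Mul2 // r0:7,r1:8,r2:7,r3:Mul2,r4:Add2
cycle 5: issue ADD r2<-Add1 // r0:7,r1:8,r2:Add1,r3:Mul2,r4:Add2
cycle 6: CDB Add2=6; issue ADD r2<-Add2 // r0:7,r1:8,r2:Add2,r3:Mul2,r4:6
cycle 7: CDB Mul1=49 // r0:7,r1:8,r2:Add2,r3:Mul2,r4:6
cycle 8: - // r0:7,r1:8,r2:Add2,r3:Mul2,r4:6
cycle 9: CDB Mul2=56 // r0:7,r1:8,r2:Add2,r3:56,r4:6
cycle 10: - // r0:7,r1:8,r2:Add2,r3:56,r4:6
cycle 11: CDB Add1=63 // r0:7,r1:8,r2:Add2,r3:56,r4:6
cycle 12: CDB Add2=62 // r0:7,r1:8,r2:62,r3:56,r4:6

STATUS = VALUE 62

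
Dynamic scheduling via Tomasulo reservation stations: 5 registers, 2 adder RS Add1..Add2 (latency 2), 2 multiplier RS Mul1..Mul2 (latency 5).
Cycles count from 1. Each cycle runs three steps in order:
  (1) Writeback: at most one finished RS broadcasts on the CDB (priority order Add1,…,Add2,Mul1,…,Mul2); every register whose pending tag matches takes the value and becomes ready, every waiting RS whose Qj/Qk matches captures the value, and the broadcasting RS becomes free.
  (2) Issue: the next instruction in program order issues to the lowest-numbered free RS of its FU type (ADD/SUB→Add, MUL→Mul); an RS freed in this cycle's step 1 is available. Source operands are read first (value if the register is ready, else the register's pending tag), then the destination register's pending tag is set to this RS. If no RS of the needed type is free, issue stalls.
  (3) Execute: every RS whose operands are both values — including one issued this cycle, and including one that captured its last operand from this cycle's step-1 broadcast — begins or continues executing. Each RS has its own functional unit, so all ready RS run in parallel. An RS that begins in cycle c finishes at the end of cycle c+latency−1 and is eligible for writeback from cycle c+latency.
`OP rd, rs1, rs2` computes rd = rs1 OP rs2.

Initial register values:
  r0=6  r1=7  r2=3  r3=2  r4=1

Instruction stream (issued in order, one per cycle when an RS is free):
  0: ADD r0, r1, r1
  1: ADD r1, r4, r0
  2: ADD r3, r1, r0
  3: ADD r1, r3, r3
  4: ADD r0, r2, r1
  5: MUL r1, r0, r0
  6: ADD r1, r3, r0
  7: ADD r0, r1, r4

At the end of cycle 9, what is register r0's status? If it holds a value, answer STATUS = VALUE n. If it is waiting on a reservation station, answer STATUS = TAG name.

STATUS = TAG Add1

  c1: issue ADD r0<-Add1  regs: r0:Add1,r1:7,r2:3,r3:2,r4:1
  c2: issue ADD r1<-Add2  regs: r0:Add1,r1:Add2,r2:3,r3:2,r4:1
  c3: CDB Add1=14; issue ADD r3<-Add1  regs: r0:14,r1:Add2,r2:3,r3:Add1,r4:1
  c4: stall  regs: r0:14,r1:Add2,r2:3,r3:Add1,r4:1
  c5: CDB Add2=15; issue ADD r1<-Add2  regs: r0:14,r1:Add2,r2:3,r3:Add1,r4:1
  c6: stall  regs: r0:14,r1:Add2,r2:3,r3:Add1,r4:1
  c7: CDB Add1=29; issue ADD r0<-Add1  regs: r0:Add1,r1:Add2,r2:3,r3:29,r4:1
  c8: issue MUL r1<-Mul1  regs: r0:Add1,r1:Mul1,r2:3,r3:29,r4:1
  c9: CDB Add2=58; issue ADD r1<-Add2  regs: r0:Add1,r1:Add2,r2:3,r3:29,r4:1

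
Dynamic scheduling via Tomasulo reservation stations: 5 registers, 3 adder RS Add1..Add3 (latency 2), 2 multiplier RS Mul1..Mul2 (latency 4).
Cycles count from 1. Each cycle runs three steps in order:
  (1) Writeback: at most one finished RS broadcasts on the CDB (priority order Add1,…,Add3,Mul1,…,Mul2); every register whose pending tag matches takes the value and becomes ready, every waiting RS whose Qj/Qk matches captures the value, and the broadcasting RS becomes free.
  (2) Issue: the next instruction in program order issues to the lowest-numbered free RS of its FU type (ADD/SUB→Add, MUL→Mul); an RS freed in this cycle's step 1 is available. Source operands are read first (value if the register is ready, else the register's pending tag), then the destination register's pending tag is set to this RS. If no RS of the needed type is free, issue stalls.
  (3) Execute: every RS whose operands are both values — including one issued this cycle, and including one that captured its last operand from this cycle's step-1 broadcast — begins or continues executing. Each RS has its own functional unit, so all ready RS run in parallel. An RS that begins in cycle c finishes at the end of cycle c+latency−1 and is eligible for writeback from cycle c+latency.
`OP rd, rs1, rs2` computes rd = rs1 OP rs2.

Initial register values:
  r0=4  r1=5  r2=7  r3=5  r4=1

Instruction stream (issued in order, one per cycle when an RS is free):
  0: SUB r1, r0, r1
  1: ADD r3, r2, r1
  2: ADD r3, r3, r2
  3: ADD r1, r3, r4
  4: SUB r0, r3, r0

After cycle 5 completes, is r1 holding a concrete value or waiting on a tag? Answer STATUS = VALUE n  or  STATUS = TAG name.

STATUS = TAG Add3

c1: issue SUB r1<-Add1 | r0:4,r1:Add1,r2:7,r3:5,r4:1
c2: issue ADD r3<-Add2 | r0:4,r1:Add1,r2:7,r3:Add2,r4:1
c3: CDB Add1=-1; issue ADD r3<-Add1 | r0:4,r1:-1,r2:7,r3:Add1,r4:1
c4: issue ADD r1<-Add3 | r0:4,r1:Add3,r2:7,r3:Add1,r4:1
c5: CDB Add2=6; issue SUB r0<-Add2 | r0:Add2,r1:Add3,r2:7,r3:Add1,r4:1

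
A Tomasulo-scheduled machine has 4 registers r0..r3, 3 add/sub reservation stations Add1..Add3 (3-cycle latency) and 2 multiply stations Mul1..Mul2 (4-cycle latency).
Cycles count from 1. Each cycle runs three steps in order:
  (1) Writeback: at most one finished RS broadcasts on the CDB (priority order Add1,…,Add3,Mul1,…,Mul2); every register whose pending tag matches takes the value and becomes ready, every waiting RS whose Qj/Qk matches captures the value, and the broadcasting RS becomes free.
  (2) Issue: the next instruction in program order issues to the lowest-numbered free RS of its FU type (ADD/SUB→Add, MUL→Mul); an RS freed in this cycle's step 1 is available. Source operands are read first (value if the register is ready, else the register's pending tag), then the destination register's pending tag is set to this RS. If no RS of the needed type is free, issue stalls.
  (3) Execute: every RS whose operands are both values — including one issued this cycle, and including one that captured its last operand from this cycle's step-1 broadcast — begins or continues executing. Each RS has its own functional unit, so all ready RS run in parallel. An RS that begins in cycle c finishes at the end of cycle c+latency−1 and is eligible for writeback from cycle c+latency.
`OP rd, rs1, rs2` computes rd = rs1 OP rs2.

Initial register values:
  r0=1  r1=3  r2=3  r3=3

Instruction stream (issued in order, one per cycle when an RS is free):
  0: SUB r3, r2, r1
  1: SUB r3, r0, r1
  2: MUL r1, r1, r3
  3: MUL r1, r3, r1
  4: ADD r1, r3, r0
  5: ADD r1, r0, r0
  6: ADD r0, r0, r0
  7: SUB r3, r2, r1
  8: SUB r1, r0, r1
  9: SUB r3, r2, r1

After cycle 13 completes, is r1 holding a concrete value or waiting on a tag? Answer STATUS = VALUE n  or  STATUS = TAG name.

STATUS = VALUE 0

c1: issue SUB r3<-Add1 | r0:1,r1:3,r2:3,r3:Add1
c2: issue SUB r3<-Add2 | r0:1,r1:3,r2:3,r3:Add2
c3: issue MUL r1<-Mul1 | r0:1,r1:Mul1,r2:3,r3:Add2
c4: CDB Add1=0; issue MUL r1<-Mul2 | r0:1,r1:Mul2,r2:3,r3:Add2
c5: CDB Add2=-2; issue ADD r1<-Add1 | r0:1,r1:Add1,r2:3,r3:-2
c6: issue ADD r1<-Add2 | r0:1,r1:Add2,r2:3,r3:-2
c7: issue ADD r0<-Add3 | r0:Add3,r1:Add2,r2:3,r3:-2
c8: CDB Add1=-1; issue SUB r3<-Add1 | r0:Add3,r1:Add2,r2:3,r3:Add1
c9: CDB Add2=2; issue SUB r1<-Add2 | r0:Add3,r1:Add2,r2:3,r3:Add1
c10: CDB Add3=2; issue SUB r3<-Add3 | r0:2,r1:Add2,r2:3,r3:Add3
c11: CDB Mul1=-6 | r0:2,r1:Add2,r2:3,r3:Add3
c12: CDB Add1=1 | r0:2,r1:Add2,r2:3,r3:Add3
c13: CDB Add2=0 | r0:2,r1:0,r2:3,r3:Add3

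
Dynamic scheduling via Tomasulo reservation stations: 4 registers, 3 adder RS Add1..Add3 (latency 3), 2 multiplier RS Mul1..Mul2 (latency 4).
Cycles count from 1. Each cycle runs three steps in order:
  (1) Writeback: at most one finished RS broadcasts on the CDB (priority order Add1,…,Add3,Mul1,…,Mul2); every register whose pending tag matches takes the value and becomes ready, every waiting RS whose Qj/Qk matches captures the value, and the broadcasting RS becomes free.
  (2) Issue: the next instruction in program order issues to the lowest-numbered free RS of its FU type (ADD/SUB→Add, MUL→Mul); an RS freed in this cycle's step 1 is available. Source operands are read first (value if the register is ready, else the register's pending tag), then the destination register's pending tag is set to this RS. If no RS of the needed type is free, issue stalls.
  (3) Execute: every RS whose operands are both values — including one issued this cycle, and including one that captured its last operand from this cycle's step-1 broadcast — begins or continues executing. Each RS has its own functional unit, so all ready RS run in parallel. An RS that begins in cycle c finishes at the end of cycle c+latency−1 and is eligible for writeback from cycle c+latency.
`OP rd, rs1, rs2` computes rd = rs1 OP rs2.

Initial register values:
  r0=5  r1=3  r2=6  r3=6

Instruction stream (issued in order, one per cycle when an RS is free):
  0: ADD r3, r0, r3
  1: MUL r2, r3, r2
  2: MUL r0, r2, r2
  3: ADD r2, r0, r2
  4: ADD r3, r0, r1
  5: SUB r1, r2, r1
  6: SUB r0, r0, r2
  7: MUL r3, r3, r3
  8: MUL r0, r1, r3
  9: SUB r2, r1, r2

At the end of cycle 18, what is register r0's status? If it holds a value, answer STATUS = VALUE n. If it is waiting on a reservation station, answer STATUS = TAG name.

STATUS = TAG Mul2

  c1: issue ADD r3<-Add1  regs: r0:5,r1:3,r2:6,r3:Add1
  c2: issue MUL r2<-Mul1  regs: r0:5,r1:3,r2:Mul1,r3:Add1
  c3: issue MUL r0<-Mul2  regs: r0:Mul2,r1:3,r2:Mul1,r3:Add1
  c4: CDB Add1=11; issue ADD r2<-Add1  regs: r0:Mul2,r1:3,r2:Add1,r3:11
  c5: issue ADD r3<-Add2  regs: r0:Mul2,r1:3,r2:Add1,r3:Add2
  c6: issue SUB r1<-Add3  regs: r0:Mul2,r1:Add3,r2:Add1,r3:Add2
  c7: stall  regs: r0:Mul2,r1:Add3,r2:Add1,r3:Add2
  c8: CDB Mul1=66; stall  regs: r0:Mul2,r1:Add3,r2:Add1,r3:Add2
  c9: stall  regs: r0:Mul2,r1:Add3,r2:Add1,r3:Add2
  c10: stall  regs: r0:Mul2,r1:Add3,r2:Add1,r3:Add2
  c11: stall  regs: r0:Mul2,r1:Add3,r2:Add1,r3:Add2
  c12: CDB Mul2=4356; stall  regs: r0:4356,r1:Add3,r2:Add1,r3:Add2
  c13: stall  regs: r0:4356,r1:Add3,r2:Add1,r3:Add2
  c14: stall  regs: r0:4356,r1:Add3,r2:Add1,r3:Add2
  c15: CDB Add1=4422; issue SUB r0<-Add1  regs: r0:Add1,r1:Add3,r2:4422,r3:Add2
  c16: CDB Add2=4359; issue MUL r3<-Mul1  regs: r0:Add1,r1:Add3,r2:4422,r3:Mul1
  c17: issue MUL r0<-Mul2  regs: r0:Mul2,r1:Add3,r2:4422,r3:Mul1
  c18: CDB Add1=-66; issue SUB r2<-Add1  regs: r0:Mul2,r1:Add3,r2:Add1,r3:Mul1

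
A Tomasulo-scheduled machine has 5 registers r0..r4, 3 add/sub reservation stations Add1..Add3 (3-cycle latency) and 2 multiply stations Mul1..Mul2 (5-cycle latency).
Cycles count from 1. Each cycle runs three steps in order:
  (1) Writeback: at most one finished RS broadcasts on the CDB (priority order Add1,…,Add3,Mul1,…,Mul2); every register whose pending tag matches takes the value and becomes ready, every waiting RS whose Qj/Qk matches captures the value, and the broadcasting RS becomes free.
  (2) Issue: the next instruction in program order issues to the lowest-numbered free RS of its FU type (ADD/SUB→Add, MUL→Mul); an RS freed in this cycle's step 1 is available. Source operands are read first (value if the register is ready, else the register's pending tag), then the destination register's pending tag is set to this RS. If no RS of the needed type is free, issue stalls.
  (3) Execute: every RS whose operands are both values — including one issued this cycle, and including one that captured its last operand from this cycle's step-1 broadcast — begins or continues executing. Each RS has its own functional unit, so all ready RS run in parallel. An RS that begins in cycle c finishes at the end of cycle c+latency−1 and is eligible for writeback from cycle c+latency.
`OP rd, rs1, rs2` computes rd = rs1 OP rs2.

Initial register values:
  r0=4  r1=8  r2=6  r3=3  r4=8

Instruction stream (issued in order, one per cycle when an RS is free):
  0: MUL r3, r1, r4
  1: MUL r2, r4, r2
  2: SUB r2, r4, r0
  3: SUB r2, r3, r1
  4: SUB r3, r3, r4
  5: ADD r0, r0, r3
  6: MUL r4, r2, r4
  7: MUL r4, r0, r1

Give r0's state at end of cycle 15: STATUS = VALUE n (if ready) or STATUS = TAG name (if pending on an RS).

cycle 1: issue MUL r3<-Mul1 // r0:4,r1:8,r2:6,r3:Mul1,r4:8
cycle 2: issue MUL r2<-Mul2 // r0:4,r1:8,r2:Mul2,r3:Mul1,r4:8
cycle 3: issue SUB r2<-Add1 // r0:4,r1:8,r2:Add1,r3:Mul1,r4:8
cycle 4: issue SUB r2<-Add2 // r0:4,r1:8,r2:Add2,r3:Mul1,r4:8
cycle 5: issue SUB r3<-Add3 // r0:4,r1:8,r2:Add2,r3:Add3,r4:8
cycle 6: CDB Add1=4; issue ADD r0<-Add1 // r0:Add1,r1:8,r2:Add2,r3:Add3,r4:8
cycle 7: CDB Mul1=64; issue MUL r4<-Mul1 // r0:Add1,r1:8,r2:Add2,r3:Add3,r4:Mul1
cycle 8: CDB Mul2=48; issue MUL r4<-Mul2 // r0:Add1,r1:8,r2:Add2,r3:Add3,r4:Mul2
cycle 9: - // r0:Add1,r1:8,r2:Add2,r3:Add3,r4:Mul2
cycle 10: CDB Add2=56 // r0:Add1,r1:8,r2:56,r3:Add3,r4:Mul2
cycle 11: CDB Add3=56 // r0:Add1,r1:8,r2:56,r3:56,r4:Mul2
cycle 12: - // r0:Add1,r1:8,r2:56,r3:56,r4:Mul2
cycle 13: - // r0:Add1,r1:8,r2:56,r3:56,r4:Mul2
cycle 14: CDB Add1=60 // r0:60,r1:8,r2:56,r3:56,r4:Mul2
cycle 15: CDB Mul1=448 // r0:60,r1:8,r2:56,r3:56,r4:Mul2

STATUS = VALUE 60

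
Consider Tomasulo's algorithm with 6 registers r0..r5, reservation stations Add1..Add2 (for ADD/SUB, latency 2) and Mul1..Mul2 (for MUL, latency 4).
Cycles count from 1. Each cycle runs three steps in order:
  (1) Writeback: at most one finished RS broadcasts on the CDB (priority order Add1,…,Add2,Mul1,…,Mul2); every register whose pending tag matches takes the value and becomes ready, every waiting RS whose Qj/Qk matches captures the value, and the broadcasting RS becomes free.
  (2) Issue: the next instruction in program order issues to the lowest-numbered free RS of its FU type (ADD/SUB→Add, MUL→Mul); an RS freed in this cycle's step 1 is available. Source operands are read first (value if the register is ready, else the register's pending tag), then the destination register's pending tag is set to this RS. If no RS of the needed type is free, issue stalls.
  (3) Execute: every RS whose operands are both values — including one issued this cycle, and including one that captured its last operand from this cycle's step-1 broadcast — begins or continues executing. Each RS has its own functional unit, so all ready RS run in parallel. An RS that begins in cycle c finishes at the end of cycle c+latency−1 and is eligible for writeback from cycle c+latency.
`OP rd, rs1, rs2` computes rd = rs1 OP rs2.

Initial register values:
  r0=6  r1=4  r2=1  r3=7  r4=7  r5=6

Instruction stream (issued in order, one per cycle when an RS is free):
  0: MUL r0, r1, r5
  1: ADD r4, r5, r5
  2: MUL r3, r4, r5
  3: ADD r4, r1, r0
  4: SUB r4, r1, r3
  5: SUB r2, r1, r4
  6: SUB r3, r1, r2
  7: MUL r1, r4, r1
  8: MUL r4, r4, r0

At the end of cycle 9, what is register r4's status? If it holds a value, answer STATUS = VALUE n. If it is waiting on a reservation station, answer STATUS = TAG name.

  c1: issue MUL r0<-Mul1  regs: r0:Mul1,r1:4,r2:1,r3:7,r4:7,r5:6
  c2: issue ADD r4<-Add1  regs: r0:Mul1,r1:4,r2:1,r3:7,r4:Add1,r5:6
  c3: issue MUL r3<-Mul2  regs: r0:Mul1,r1:4,r2:1,r3:Mul2,r4:Add1,r5:6
  c4: CDB Add1=12; issue ADD r4<-Add1  regs: r0:Mul1,r1:4,r2:1,r3:Mul2,r4:Add1,r5:6
  c5: CDB Mul1=24; issue SUB r4<-Add2  regs: r0:24,r1:4,r2:1,r3:Mul2,r4:Add2,r5:6
  c6: stall  regs: r0:24,r1:4,r2:1,r3:Mul2,r4:Add2,r5:6
  c7: CDB Add1=28; issue SUB r2<-Add1  regs: r0:24,r1:4,r2:Add1,r3:Mul2,r4:Add2,r5:6
  c8: CDB Mul2=72; stall  regs: r0:24,r1:4,r2:Add1,r3:72,r4:Add2,r5:6
  c9: stall  regs: r0:24,r1:4,r2:Add1,r3:72,r4:Add2,r5:6

STATUS = TAG Add2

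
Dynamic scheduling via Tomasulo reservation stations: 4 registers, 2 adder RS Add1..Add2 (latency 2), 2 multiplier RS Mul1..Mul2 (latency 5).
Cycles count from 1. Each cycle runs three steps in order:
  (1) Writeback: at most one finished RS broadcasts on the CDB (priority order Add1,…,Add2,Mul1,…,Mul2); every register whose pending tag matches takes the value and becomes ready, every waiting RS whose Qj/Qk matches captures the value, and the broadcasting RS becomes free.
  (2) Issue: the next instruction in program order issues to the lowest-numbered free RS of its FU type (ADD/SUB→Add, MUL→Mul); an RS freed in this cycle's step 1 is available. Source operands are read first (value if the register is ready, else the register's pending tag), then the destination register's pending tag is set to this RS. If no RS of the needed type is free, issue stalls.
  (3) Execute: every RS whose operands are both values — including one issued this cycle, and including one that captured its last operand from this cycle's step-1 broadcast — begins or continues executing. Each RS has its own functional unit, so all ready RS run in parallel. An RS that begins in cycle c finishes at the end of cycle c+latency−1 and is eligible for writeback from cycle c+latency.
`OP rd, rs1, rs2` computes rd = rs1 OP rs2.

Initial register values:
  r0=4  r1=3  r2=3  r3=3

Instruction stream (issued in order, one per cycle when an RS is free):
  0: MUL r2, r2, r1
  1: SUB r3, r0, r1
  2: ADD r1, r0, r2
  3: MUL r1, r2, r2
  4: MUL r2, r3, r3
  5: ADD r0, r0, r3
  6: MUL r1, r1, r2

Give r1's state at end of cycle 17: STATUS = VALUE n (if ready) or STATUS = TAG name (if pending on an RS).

cycle 1: issue MUL r2<-Mul1 // r0:4,r1:3,r2:Mul1,r3:3
cycle 2: issue SUB r3<-Add1 // r0:4,r1:3,r2:Mul1,r3:Add1
cycle 3: issue ADD r1<-Add2 // r0:4,r1:Add2,r2:Mul1,r3:Add1
cycle 4: CDB Add1=1; issue MUL r1<-Mul2 // r0:4,r1:Mul2,r2:Mul1,r3:1
cycle 5: stall // r0:4,r1:Mul2,r2:Mul1,r3:1
cycle 6: CDB Mul1=9; issue MUL r2<-Mul1 // r0:4,r1:Mul2,r2:Mul1,r3:1
cycle 7: issue ADD r0<-Add1 // r0:Add1,r1:Mul2,r2:Mul1,r3:1
cycle 8: CDB Add2=13; stall // r0:Add1,r1:Mul2,r2:Mul1,r3:1
cycle 9: CDB Add1=5; stall // r0:5,r1:Mul2,r2:Mul1,r3:1
cycle 10: stall // r0:5,r1:Mul2,r2:Mul1,r3:1
cycle 11: CDB Mul1=1; issue MUL r1<-Mul1 // r0:5,r1:Mul1,r2:1,r3:1
cycle 12: CDB Mul2=81 // r0:5,r1:Mul1,r2:1,r3:1
cycle 13: - // r0:5,r1:Mul1,r2:1,r3:1
cycle 14: - // r0:5,r1:Mul1,r2:1,r3:1
cycle 15: - // r0:5,r1:Mul1,r2:1,r3:1
cycle 16: - // r0:5,r1:Mul1,r2:1,r3:1
cycle 17: CDB Mul1=81 // r0:5,r1:81,r2:1,r3:1

STATUS = VALUE 81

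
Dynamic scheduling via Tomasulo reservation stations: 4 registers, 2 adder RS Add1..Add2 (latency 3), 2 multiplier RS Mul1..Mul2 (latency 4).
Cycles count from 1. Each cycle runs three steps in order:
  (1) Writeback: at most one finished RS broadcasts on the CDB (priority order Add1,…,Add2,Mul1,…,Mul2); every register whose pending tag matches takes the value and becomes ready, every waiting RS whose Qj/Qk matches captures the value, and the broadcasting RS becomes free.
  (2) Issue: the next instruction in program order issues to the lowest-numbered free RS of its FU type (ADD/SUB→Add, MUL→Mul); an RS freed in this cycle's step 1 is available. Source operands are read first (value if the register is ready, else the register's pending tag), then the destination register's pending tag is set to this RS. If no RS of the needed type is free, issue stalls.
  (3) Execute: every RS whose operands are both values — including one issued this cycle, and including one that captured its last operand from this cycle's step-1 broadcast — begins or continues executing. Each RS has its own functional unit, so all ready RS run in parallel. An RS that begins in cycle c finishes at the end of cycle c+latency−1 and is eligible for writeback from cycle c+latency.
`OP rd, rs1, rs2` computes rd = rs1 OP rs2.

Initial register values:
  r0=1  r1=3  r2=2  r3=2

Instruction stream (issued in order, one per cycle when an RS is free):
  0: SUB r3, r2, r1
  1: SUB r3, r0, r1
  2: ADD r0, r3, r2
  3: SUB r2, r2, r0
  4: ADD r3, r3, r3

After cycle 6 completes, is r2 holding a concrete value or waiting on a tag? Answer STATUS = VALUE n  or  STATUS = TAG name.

STATUS = TAG Add2

  c1: issue SUB r3<-Add1  regs: r0:1,r1:3,r2:2,r3:Add1
  c2: issue SUB r3<-Add2  regs: r0:1,r1:3,r2:2,r3:Add2
  c3: stall  regs: r0:1,r1:3,r2:2,r3:Add2
  c4: CDB Add1=-1; issue ADD r0<-Add1  regs: r0:Add1,r1:3,r2:2,r3:Add2
  c5: CDB Add2=-2; issue SUB r2<-Add2  regs: r0:Add1,r1:3,r2:Add2,r3:-2
  c6: stall  regs: r0:Add1,r1:3,r2:Add2,r3:-2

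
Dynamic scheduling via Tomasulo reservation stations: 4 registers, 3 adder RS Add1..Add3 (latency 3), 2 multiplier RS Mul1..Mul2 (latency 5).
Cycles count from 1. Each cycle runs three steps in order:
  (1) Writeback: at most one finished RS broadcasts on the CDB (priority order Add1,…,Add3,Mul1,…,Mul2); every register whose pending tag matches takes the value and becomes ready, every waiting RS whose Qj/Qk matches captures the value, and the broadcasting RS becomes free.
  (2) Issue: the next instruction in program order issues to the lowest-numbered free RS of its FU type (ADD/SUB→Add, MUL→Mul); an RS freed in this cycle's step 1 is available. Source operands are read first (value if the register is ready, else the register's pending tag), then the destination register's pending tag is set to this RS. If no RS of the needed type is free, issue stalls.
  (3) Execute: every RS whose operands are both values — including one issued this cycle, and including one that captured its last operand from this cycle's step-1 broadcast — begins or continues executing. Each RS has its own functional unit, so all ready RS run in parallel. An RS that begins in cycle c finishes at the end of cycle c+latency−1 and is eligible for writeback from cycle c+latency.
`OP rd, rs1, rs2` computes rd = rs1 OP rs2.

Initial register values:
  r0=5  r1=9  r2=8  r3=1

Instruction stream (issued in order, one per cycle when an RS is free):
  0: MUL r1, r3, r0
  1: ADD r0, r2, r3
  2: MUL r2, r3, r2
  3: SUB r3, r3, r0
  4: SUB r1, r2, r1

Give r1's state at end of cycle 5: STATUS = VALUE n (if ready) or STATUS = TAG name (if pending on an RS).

cycle 1: issue MUL r1<-Mul1 // r0:5,r1:Mul1,r2:8,r3:1
cycle 2: issue ADD r0<-Add1 // r0:Add1,r1:Mul1,r2:8,r3:1
cycle 3: issue MUL r2<-Mul2 // r0:Add1,r1:Mul1,r2:Mul2,r3:1
cycle 4: issue SUB r3<-Add2 // r0:Add1,r1:Mul1,r2:Mul2,r3:Add2
cycle 5: CDB Add1=9; issue SUB r1<-Add1 // r0:9,r1:Add1,r2:Mul2,r3:Add2

STATUS = TAG Add1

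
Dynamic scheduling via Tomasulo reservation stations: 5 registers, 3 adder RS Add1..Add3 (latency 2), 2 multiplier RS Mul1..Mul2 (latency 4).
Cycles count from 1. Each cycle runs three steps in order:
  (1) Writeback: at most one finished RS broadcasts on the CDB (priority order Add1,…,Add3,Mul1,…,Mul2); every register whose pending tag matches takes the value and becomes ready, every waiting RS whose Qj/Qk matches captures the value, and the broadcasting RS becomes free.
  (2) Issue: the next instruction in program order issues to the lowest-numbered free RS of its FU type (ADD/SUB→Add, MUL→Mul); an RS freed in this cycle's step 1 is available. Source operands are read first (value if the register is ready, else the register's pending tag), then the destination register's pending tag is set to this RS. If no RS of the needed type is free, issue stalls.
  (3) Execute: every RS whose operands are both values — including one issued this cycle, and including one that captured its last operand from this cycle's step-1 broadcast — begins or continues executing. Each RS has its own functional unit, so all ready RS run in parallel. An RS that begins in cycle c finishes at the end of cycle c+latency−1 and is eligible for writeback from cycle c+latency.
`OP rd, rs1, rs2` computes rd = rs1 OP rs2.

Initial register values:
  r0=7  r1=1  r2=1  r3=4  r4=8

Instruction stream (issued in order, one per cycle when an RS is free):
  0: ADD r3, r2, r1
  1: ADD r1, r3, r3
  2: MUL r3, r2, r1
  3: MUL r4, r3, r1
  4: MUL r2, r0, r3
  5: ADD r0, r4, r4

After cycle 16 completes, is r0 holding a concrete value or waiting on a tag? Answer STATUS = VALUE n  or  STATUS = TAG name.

STATUS = VALUE 32

  c1: issue ADD r3<-Add1  regs: r0:7,r1:1,r2:1,r3:Add1,r4:8
  c2: issue ADD r1<-Add2  regs: r0:7,r1:Add2,r2:1,r3:Add1,r4:8
  c3: CDB Add1=2; issue MUL r3<-Mul1  regs: r0:7,r1:Add2,r2:1,r3:Mul1,r4:8
  c4: issue MUL r4<-Mul2  regs: r0:7,r1:Add2,r2:1,r3:Mul1,r4:Mul2
  c5: CDB Add2=4; stall  regs: r0:7,r1:4,r2:1,r3:Mul1,r4:Mul2
  c6: stall  regs: r0:7,r1:4,r2:1,r3:Mul1,r4:Mul2
  c7: stall  regs: r0:7,r1:4,r2:1,r3:Mul1,r4:Mul2
  c8: stall  regs: r0:7,r1:4,r2:1,r3:Mul1,r4:Mul2
  c9: CDB Mul1=4; issue MUL r2<-Mul1  regs: r0:7,r1:4,r2:Mul1,r3:4,r4:Mul2
  c10: issue ADD r0<-Add1  regs: r0:Add1,r1:4,r2:Mul1,r3:4,r4:Mul2
  c11: -  regs: r0:Add1,r1:4,r2:Mul1,r3:4,r4:Mul2
  c12: -  regs: r0:Add1,r1:4,r2:Mul1,r3:4,r4:Mul2
  c13: CDB Mul1=28  regs: r0:Add1,r1:4,r2:28,r3:4,r4:Mul2
  c14: CDB Mul2=16  regs: r0:Add1,r1:4,r2:28,r3:4,r4:16
  c15: -  regs: r0:Add1,r1:4,r2:28,r3:4,r4:16
  c16: CDB Add1=32  regs: r0:32,r1:4,r2:28,r3:4,r4:16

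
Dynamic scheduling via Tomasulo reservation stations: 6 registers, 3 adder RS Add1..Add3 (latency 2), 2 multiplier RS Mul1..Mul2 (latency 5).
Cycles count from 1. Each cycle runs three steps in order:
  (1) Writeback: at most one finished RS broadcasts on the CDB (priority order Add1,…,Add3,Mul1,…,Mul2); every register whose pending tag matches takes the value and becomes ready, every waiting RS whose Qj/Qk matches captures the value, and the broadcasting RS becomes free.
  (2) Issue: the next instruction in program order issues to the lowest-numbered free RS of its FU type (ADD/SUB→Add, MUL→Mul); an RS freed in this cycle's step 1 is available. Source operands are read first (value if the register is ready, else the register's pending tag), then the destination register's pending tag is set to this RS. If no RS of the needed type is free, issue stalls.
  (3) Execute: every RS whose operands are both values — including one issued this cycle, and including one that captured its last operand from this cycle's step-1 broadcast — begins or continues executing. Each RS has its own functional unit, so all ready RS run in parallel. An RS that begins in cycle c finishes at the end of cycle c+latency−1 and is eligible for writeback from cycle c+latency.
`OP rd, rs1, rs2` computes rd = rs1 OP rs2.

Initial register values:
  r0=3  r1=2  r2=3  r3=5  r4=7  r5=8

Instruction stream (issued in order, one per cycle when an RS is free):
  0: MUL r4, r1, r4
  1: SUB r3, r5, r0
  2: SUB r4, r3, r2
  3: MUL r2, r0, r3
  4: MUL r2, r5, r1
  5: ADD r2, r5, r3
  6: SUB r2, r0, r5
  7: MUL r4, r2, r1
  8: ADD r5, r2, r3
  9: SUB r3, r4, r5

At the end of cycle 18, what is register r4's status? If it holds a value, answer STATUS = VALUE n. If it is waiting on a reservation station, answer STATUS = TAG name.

  c1: issue MUL r4<-Mul1  regs: r0:3,r1:2,r2:3,r3:5,r4:Mul1,r5:8
  c2: issue SUB r3<-Add1  regs: r0:3,r1:2,r2:3,r3:Add1,r4:Mul1,r5:8
  c3: issue SUB r4<-Add2  regs: r0:3,r1:2,r2:3,r3:Add1,r4:Add2,r5:8
  c4: CDB Add1=5; issue MUL r2<-Mul2  regs: r0:3,r1:2,r2:Mul2,r3:5,r4:Add2,r5:8
  c5: stall  regs: r0:3,r1:2,r2:Mul2,r3:5,r4:Add2,r5:8
  c6: CDB Add2=2; stall  regs: r0:3,r1:2,r2:Mul2,r3:5,r4:2,r5:8
  c7: CDB Mul1=14; issue MUL r2<-Mul1  regs: r0:3,r1:2,r2:Mul1,r3:5,r4:2,r5:8
  c8: issue ADD r2<-Add1  regs: r0:3,r1:2,r2:Add1,r3:5,r4:2,r5:8
  c9: CDB Mul2=15; issue SUB r2<-Add2  regs: r0:3,r1:2,r2:Add2,r3:5,r4:2,r5:8
  c10: CDB Add1=13; issue MUL r4<-Mul2  regs: r0:3,r1:2,r2:Add2,r3:5,r4:Mul2,r5:8
  c11: CDB Add2=-5; issue ADD r5<-Add1  regs: r0:3,r1:2,r2:-5,r3:5,r4:Mul2,r5:Add1
  c12: CDB Mul1=16; issue SUB r3<-Add2  regs: r0:3,r1:2,r2:-5,r3:Add2,r4:Mul2,r5:Add1
  c13: CDB Add1=0  regs: r0:3,r1:2,r2:-5,r3:Add2,r4:Mul2,r5:0
  c14: -  regs: r0:3,r1:2,r2:-5,r3:Add2,r4:Mul2,r5:0
  c15: -  regs: r0:3,r1:2,r2:-5,r3:Add2,r4:Mul2,r5:0
  c16: CDB Mul2=-10  regs: r0:3,r1:2,r2:-5,r3:Add2,r4:-10,r5:0
  c17: -  regs: r0:3,r1:2,r2:-5,r3:Add2,r4:-10,r5:0
  c18: CDB Add2=-10  regs: r0:3,r1:2,r2:-5,r3:-10,r4:-10,r5:0

STATUS = VALUE -10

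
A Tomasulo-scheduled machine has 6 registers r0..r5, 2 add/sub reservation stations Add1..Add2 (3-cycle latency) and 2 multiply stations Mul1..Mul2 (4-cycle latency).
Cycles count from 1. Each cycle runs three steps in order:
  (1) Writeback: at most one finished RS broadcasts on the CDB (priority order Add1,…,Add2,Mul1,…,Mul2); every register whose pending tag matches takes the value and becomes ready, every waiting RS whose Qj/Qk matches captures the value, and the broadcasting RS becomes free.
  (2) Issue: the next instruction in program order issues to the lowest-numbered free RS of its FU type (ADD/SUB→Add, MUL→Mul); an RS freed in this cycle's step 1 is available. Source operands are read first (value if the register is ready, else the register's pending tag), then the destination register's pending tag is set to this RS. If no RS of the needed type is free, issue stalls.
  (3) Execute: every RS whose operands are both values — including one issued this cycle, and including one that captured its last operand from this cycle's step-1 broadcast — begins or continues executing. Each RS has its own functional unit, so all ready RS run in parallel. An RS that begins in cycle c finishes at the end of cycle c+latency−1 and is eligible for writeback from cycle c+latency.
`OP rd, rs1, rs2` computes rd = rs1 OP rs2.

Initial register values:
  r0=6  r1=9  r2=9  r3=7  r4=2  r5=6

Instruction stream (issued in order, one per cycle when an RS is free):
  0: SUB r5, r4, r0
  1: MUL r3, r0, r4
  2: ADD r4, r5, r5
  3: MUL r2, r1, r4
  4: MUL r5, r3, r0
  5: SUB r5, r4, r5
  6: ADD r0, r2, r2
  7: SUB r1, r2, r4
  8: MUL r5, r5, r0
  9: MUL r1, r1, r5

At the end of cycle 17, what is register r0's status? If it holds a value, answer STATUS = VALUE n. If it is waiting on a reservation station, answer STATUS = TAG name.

STATUS = VALUE -144

  c1: issue SUB r5<-Add1  regs: r0:6,r1:9,r2:9,r3:7,r4:2,r5:Add1
  c2: issue MUL r3<-Mul1  regs: r0:6,r1:9,r2:9,r3:Mul1,r4:2,r5:Add1
  c3: issue ADD r4<-Add2  regs: r0:6,r1:9,r2:9,r3:Mul1,r4:Add2,r5:Add1
  c4: CDB Add1=-4; issue MUL r2<-Mul2  regs: r0:6,r1:9,r2:Mul2,r3:Mul1,r4:Add2,r5:-4
  c5: stall  regs: r0:6,r1:9,r2:Mul2,r3:Mul1,r4:Add2,r5:-4
  c6: CDB Mul1=12; issue MUL r5<-Mul1  regs: r0:6,r1:9,r2:Mul2,r3:12,r4:Add2,r5:Mul1
  c7: CDB Add2=-8; issue SUB r5<-Add1  regs: r0:6,r1:9,r2:Mul2,r3:12,r4:-8,r5:Add1
  c8: issue ADD r0<-Add2  regs: r0:Add2,r1:9,r2:Mul2,r3:12,r4:-8,r5:Add1
  c9: stall  regs: r0:Add2,r1:9,r2:Mul2,r3:12,r4:-8,r5:Add1
  c10: CDB Mul1=72; stall  regs: r0:Add2,r1:9,r2:Mul2,r3:12,r4:-8,r5:Add1
  c11: CDB Mul2=-72; stall  regs: r0:Add2,r1:9,r2:-72,r3:12,r4:-8,r5:Add1
  c12: stall  regs: r0:Add2,r1:9,r2:-72,r3:12,r4:-8,r5:Add1
  c13: CDB Add1=-80; issue SUB r1<-Add1  regs: r0:Add2,r1:Add1,r2:-72,r3:12,r4:-8,r5:-80
  c14: CDB Add2=-144; issue MUL r5<-Mul1  regs: r0:-144,r1:Add1,r2:-72,r3:12,r4:-8,r5:Mul1
  c15: issue MUL r1<-Mul2  regs: r0:-144,r1:Mul2,r2:-72,r3:12,r4:-8,r5:Mul1
  c16: CDB Add1=-64  regs: r0:-144,r1:Mul2,r2:-72,r3:12,r4:-8,r5:Mul1
  c17: -  regs: r0:-144,r1:Mul2,r2:-72,r3:12,r4:-8,r5:Mul1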